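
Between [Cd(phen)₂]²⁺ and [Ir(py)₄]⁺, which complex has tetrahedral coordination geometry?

[Cd(phen)₂]²⁺

For [Cd(phen)₂]²⁺: 1,10-phenanthroline is neutral; balancing the +2 overall charge requires Cd(II). Cd sits in group 12, so the d-electron count is 12 − 2 = 10. A d¹⁰ ion has no crystal-field stabilisation preference between square planar and tetrahedral, so four ligands adopt the sterically favoured tetrahedral geometry. → tetrahedral.
For [Ir(py)₄]⁺: Summing ligand charges against the +1 overall charge gives an oxidation state of +1 for iridium. Group 9 minus oxidation state 1 gives a d⁸ configuration. A 5d d⁸ ion has a large crystal-field splitting; square planar leaves the high-energy d_{x²−y²} orbital empty and maximises CFSE. → square planar.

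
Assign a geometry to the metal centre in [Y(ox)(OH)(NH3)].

Each oxalate is −2; each hydroxide is −1; ammonia is neutral; balancing the 0 overall charge requires Y(III).
Group 3 minus oxidation state 3 gives a d⁰ configuration.
Counting donor atoms: 1×oxalate (bidentate) → 2 donors; 1×hydroxide (monodentate) → 1 donor; 1×ammonia (monodentate) → 1 donor. Coordination number = 4.
A d⁰ ion has no crystal-field stabilisation preference between square planar and tetrahedral, so four ligands adopt the sterically favoured tetrahedral geometry.

tetrahedral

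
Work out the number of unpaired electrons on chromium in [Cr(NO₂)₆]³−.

Each nitro (N-bound nitrite) is −1; balancing the −3 overall charge requires Cr(III).
Group 6 minus oxidation state 3 gives a d³ configuration.
In an octahedral field the d³ configuration is t₂g³e_g⁰ (only one arrangement possible), giving 3 unpaired electrons.

3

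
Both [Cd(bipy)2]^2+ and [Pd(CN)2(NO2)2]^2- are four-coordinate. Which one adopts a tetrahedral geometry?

For [Cd(bipy)2]^2+: 2,2′-bipyridine is neutral; balancing the +2 overall charge requires Cd(II). Group 12 minus oxidation state 2 gives a d¹⁰ configuration. A d¹⁰ ion has no crystal-field stabilisation preference between square planar and tetrahedral, so four ligands adopt the sterically favoured tetrahedral geometry. → tetrahedral.
For [Pd(CN)2(NO2)2]^2-: Summing ligand charges against the −2 overall charge gives an oxidation state of +2 for palladium. Group 10 minus oxidation state 2 gives a d⁸ configuration. A 4d d⁸ ion has a large crystal-field splitting; square planar leaves the high-energy d_{x²−y²} orbital empty and maximises CFSE. → square planar.

[Cd(bipy)2]^2+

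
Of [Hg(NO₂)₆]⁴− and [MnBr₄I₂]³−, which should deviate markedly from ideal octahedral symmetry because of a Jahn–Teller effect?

[Hg(NO₂)₆]⁴−: Ligand charges: each nitro (N-bound nitrite) is −1. With an overall charge of −4 the mercury centre must be in the +2 oxidation state. Hg sits in group 12, so the d-electron count is 12 − 2 = 10. The d¹⁰ configuration leaves the e_g set evenly filled (or empty) — no strong Jahn–Teller driving force.
[MnBr₄I₂]³−: Ligand charges: each bromide is −1; each iodide is −1. With an overall charge of −3 the manganese centre must be in the +3 oxidation state. Manganese is a group-7 element; Mn(III) is therefore d⁴. Bromide and iodide are weak-field ligands for a first-row metal, so the complex is high-spin. The t₂g³e_g¹ (high-spin) configuration has an unevenly filled e_g set; the Jahn–Teller theorem predicts a tetragonal distortion (typically axial elongation) to lift the degeneracy.

[MnBr₄I₂]³−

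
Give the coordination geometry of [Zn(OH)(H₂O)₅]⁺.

Each hydroxide is −1; water is neutral; balancing the +1 overall charge requires Zn(II).
Zn sits in group 12, so the d-electron count is 12 − 2 = 10.
With 6 monodentate ligands the coordination number is 6.
Six donors around a single metal centre give an octahedral coordination sphere.

octahedral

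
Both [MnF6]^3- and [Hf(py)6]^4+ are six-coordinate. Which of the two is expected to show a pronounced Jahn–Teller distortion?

[MnF6]^3-

[MnF6]^3-: Ligand charges: each fluoride is −1. With an overall charge of −3 the manganese centre must be in the +3 oxidation state. Manganese is a group-7 element; Mn(III) is therefore d⁴. Fluoride is a weak-field ligand for a first-row metal, so the complex is high-spin. The t₂g³e_g¹ (high-spin) configuration has an unevenly filled e_g set; the Jahn–Teller theorem predicts a tetragonal distortion (typically axial elongation) to lift the degeneracy.
[Hf(py)6]^4+: Pyridine is neutral; balancing the +4 overall charge requires Hf(IV). Group 4 minus oxidation state 4 gives a d⁰ configuration. The d⁰ configuration leaves the e_g set evenly filled (or empty) — no strong Jahn–Teller driving force.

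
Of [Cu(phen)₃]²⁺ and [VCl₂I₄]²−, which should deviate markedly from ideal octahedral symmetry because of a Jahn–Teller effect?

[Cu(phen)₃]²⁺: Ligand charges: 1,10-phenanthroline is neutral. With an overall charge of +2 the copper centre must be in the +2 oxidation state. Copper is a group-11 element; Cu(II) is therefore d⁹. The t₂g⁶e_g³ configuration has an unevenly filled e_g set; the Jahn–Teller theorem predicts a tetragonal distortion (typically axial elongation) to lift the degeneracy.
[VCl₂I₄]²−: Ligand charges: each chloride is −1; each iodide is −1. With an overall charge of −2 the vanadium centre must be in the +4 oxidation state. V sits in group 5, so the d-electron count is 5 − 4 = 1. The d¹ configuration leaves the e_g set evenly filled (or empty) — no strong Jahn–Teller driving force.

[Cu(phen)₃]²⁺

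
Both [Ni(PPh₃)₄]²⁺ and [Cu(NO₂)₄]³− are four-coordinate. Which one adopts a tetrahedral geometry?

For [Ni(PPh₃)₄]²⁺: Triphenylphosphine is neutral; balancing the +2 overall charge requires Ni(II). Group 10 minus oxidation state 2 gives a d⁸ configuration. Triphenylphosphine is a strong-field ligand (high in the spectrochemical series). A 3d d⁸ ion with strong-field ligands gains enough CFSE to favour square planar over tetrahedral. → square planar.
For [Cu(NO₂)₄]³−: Each nitro (N-bound nitrite) is −1; balancing the −3 overall charge requires Cu(I). Group 11 minus oxidation state 1 gives a d¹⁰ configuration. A d¹⁰ ion has no crystal-field stabilisation preference between square planar and tetrahedral, so four ligands adopt the sterically favoured tetrahedral geometry. → tetrahedral.

[Cu(NO₂)₄]³−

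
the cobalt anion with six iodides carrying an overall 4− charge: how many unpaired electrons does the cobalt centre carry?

Summing ligand charges against the −4 overall charge gives an oxidation state of +2 for cobalt.
Co sits in group 9, so the d-electron count is 9 − 2 = 7.
The spin state decides the count: Iodide is a weak-field ligand for a first-row metal, so the complex is high-spin.
An octahedral high-spin d⁷ ion is t₂g⁵e_g², giving 3 unpaired electrons.

3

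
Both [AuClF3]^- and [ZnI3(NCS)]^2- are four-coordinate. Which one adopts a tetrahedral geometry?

[ZnI3(NCS)]^2-

For [AuClF3]^-: Summing ligand charges against the −1 overall charge gives an oxidation state of +3 for gold. Group 11 minus oxidation state 3 gives a d⁸ configuration. A 5d d⁸ ion has a large crystal-field splitting; square planar leaves the high-energy d_{x²−y²} orbital empty and maximises CFSE. → square planar.
For [ZnI3(NCS)]^2-: Ligand charges: each iodide is −1; each isothiocyanate is −1. With an overall charge of −2 the zinc centre must be in the +2 oxidation state. Group 12 minus oxidation state 2 gives a d¹⁰ configuration. A d¹⁰ ion has no crystal-field stabilisation preference between square planar and tetrahedral, so four ligands adopt the sterically favoured tetrahedral geometry. → tetrahedral.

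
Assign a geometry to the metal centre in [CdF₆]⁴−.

Each fluoride is −1; balancing the −4 overall charge requires Cd(II).
Cadmium is a group-12 element; Cd(II) is therefore d¹⁰.
With 6 monodentate ligands the coordination number is 6.
Six donors around a single metal centre give an octahedral coordination sphere.

octahedral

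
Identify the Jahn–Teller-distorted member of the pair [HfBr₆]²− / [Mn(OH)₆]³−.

[Mn(OH)₆]³−

[HfBr₆]²−: Each bromide is −1; balancing the −2 overall charge requires Hf(IV). Hafnium is a group-4 element; Hf(IV) is therefore d⁰. The d⁰ configuration leaves the e_g set evenly filled (or empty) — no strong Jahn–Teller driving force.
[Mn(OH)₆]³−: Each hydroxide is −1; balancing the −3 overall charge requires Mn(III). Manganese is a group-7 element; Mn(III) is therefore d⁴. Hydroxide is a weak-field ligand for a first-row metal, so the complex is high-spin. The t₂g³e_g¹ (high-spin) configuration has an unevenly filled e_g set; the Jahn–Teller theorem predicts a tetragonal distortion (typically axial elongation) to lift the degeneracy.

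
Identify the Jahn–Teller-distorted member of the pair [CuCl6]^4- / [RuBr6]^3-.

[CuCl6]^4-

[CuCl6]^4-: Each chloride is −1; balancing the −4 overall charge requires Cu(II). Group 11 minus oxidation state 2 gives a d⁹ configuration. The t₂g⁶e_g³ configuration has an unevenly filled e_g set; the Jahn–Teller theorem predicts a tetragonal distortion (typically axial elongation) to lift the degeneracy.
[RuBr6]^3-: Ligand charges: each bromide is −1. With an overall charge of −3 the ruthenium centre must be in the +3 oxidation state. Ruthenium is a group-8 element; Ru(III) is therefore d⁵. A 4d ion has a large Δₒ and is invariably low-spin. The d⁵ configuration leaves the e_g set evenly filled (or empty) — no strong Jahn–Teller driving force.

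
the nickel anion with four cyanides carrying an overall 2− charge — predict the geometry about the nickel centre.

square planar

Each cyanide is −1; balancing the −2 overall charge requires Ni(II).
Ni sits in group 10, so the d-electron count is 10 − 2 = 8.
Coordination number: 4.
Cyanide is a strong-field ligand (high in the spectrochemical series).
A 3d d⁸ ion with strong-field ligands gains enough CFSE to favour square planar over tetrahedral.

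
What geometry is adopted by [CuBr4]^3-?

Each bromide is −1; balancing the −3 overall charge requires Cu(I).
Cu sits in group 11, so the d-electron count is 11 − 1 = 10.
Coordination number: 4.
A d¹⁰ ion has no crystal-field stabilisation preference between square planar and tetrahedral, so four ligands adopt the sterically favoured tetrahedral geometry.

tetrahedral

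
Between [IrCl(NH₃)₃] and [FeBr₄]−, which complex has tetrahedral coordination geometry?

For [IrCl(NH₃)₃]: Summing ligand charges against the 0 overall charge gives an oxidation state of +1 for iridium. Group 9 minus oxidation state 1 gives a d⁸ configuration. A 5d d⁸ ion has a large crystal-field splitting; square planar leaves the high-energy d_{x²−y²} orbital empty and maximises CFSE. → square planar.
For [FeBr₄]−: Ligand charges: each bromide is −1. With an overall charge of −1 the iron centre must be in the +3 oxidation state. Group 8 minus oxidation state 3 gives a d⁵ configuration. A high-spin d⁵ ion has zero CFSE in either geometry, so four ligands adopt the sterically favoured tetrahedral geometry. → tetrahedral.

[FeBr₄]−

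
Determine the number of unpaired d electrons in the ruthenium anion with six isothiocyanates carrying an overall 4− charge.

0

Each isothiocyanate is −1; balancing the −4 overall charge requires Ru(II).
Group 8 minus oxidation state 2 gives a d⁶ configuration.
The spin state decides the count: a 4d ion has a large Δₒ and is invariably low-spin.
An octahedral low-spin d⁶ ion is t₂g⁶e_g⁰, giving 0 unpaired electrons.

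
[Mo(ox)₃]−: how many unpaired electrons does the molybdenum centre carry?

1 unpaired electron

Each oxalate is −2; balancing the −1 overall charge requires Mo(V).
Group 6 minus oxidation state 5 gives a d¹ configuration.
Counting donor atoms: 3×oxalate (bidentate) → 6 donors. Coordination number = 6.
In an octahedral field the d¹ configuration is t₂g¹e_g⁰ (only one arrangement possible), giving 1 unpaired electron.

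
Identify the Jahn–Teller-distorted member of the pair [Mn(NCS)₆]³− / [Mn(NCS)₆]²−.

[Mn(NCS)₆]³−

[Mn(NCS)₆]³−: Each isothiocyanate is −1; balancing the −3 overall charge requires Mn(III). Mn sits in group 7, so the d-electron count is 7 − 3 = 4. Isothiocyanate is a weak-field ligand for a first-row metal, so the complex is high-spin. The t₂g³e_g¹ (high-spin) configuration has an unevenly filled e_g set; the Jahn–Teller theorem predicts a tetragonal distortion (typically axial elongation) to lift the degeneracy.
[Mn(NCS)₆]²−: Each isothiocyanate is −1; balancing the −2 overall charge requires Mn(IV). Manganese is a group-7 element; Mn(IV) is therefore d³. The d³ configuration leaves the e_g set evenly filled (or empty) — no strong Jahn–Teller driving force.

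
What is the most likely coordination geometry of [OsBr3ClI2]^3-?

octahedral

Each bromide is −1; each chloride is −1; each iodide is −1; balancing the −3 overall charge requires Os(III).
Os sits in group 8, so the d-electron count is 8 − 3 = 5.
With 6 monodentate ligands the coordination number is 6.
Six donors around a single metal centre give an octahedral coordination sphere.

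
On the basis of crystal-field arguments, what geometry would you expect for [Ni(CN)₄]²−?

square planar

Each cyanide is −1; balancing the −2 overall charge requires Ni(II).
Group 10 minus oxidation state 2 gives a d⁸ configuration.
With 4 monodentate ligands the coordination number is 4.
Cyanide is a strong-field ligand (high in the spectrochemical series).
A 3d d⁸ ion with strong-field ligands gains enough CFSE to favour square planar over tetrahedral.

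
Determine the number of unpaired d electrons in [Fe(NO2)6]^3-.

Each nitro (N-bound nitrite) is −1; balancing the −3 overall charge requires Fe(III).
Fe sits in group 8, so the d-electron count is 8 − 3 = 5.
The spin state decides the count: Nitro (N-bound nitrite) is a strong-field ligand (high in the spectrochemical series) for a first-row metal, so the complex is low-spin.
An octahedral low-spin d⁵ ion is t₂g⁵e_g⁰, giving 1 unpaired electron.

1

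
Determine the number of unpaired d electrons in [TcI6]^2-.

3

Each iodide is −1; balancing the −2 overall charge requires Tc(IV).
Tc sits in group 7, so the d-electron count is 7 − 4 = 3.
In an octahedral field the d³ configuration is t₂g³e_g⁰ (only one arrangement possible), giving 3 unpaired electrons.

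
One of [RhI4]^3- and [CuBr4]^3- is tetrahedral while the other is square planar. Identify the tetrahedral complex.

For [RhI4]^3-: Summing ligand charges against the −3 overall charge gives an oxidation state of +1 for rhodium. Rh sits in group 9, so the d-electron count is 9 − 1 = 8. A 4d d⁸ ion has a large crystal-field splitting; square planar leaves the high-energy d_{x²−y²} orbital empty and maximises CFSE. → square planar.
For [CuBr4]^3-: Each bromide is −1; balancing the −3 overall charge requires Cu(I). Copper is a group-11 element; Cu(I) is therefore d¹⁰. A d¹⁰ ion has no crystal-field stabilisation preference between square planar and tetrahedral, so four ligands adopt the sterically favoured tetrahedral geometry. → tetrahedral.

[CuBr4]^3-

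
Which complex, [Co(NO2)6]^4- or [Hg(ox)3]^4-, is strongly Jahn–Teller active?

[Co(NO2)6]^4-

[Co(NO2)6]^4-: Summing ligand charges against the −4 overall charge gives an oxidation state of +2 for cobalt. Cobalt is a group-9 element; Co(II) is therefore d⁷. Nitro (N-bound nitrite) is a strong-field ligand (high in the spectrochemical series) for a first-row metal, so the complex is low-spin. The t₂g⁶e_g¹ (low-spin) configuration has an unevenly filled e_g set; the Jahn–Teller theorem predicts a tetragonal distortion (typically axial elongation) to lift the degeneracy.
[Hg(ox)3]^4-: Summing ligand charges against the −4 overall charge gives an oxidation state of +2 for mercury. Hg sits in group 12, so the d-electron count is 12 − 2 = 10. The d¹⁰ configuration leaves the e_g set evenly filled (or empty) — no strong Jahn–Teller driving force.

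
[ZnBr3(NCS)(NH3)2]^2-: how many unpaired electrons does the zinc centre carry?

0 unpaired electrons

Each bromide is −1; each isothiocyanate is −1; ammonia is neutral; balancing the −2 overall charge requires Zn(II).
Group 12 minus oxidation state 2 gives a d¹⁰ configuration.
In an octahedral field the d¹⁰ configuration is t₂g⁶e_g⁴, giving 0 unpaired electrons.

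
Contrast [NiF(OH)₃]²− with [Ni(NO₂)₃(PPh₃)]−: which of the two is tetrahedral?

[NiF(OH)₃]²−

For [NiF(OH)₃]²−: Each fluoride is −1; each hydroxide is −1; balancing the −2 overall charge requires Ni(II). Group 10 minus oxidation state 2 gives a d⁸ configuration. Fluoride and hydroxide are weak-field ligands. With weak-field ligands the CFSE gain from square planar is small, so a 3d d⁸ ion takes the sterically preferred tetrahedral geometry. → tetrahedral.
For [Ni(NO₂)₃(PPh₃)]−: Ligand charges: each nitro (N-bound nitrite) is −1; triphenylphosphine is neutral. With an overall charge of −1 the nickel centre must be in the +2 oxidation state. Ni sits in group 10, so the d-electron count is 10 − 2 = 8. Nitro (N-bound nitrite) and triphenylphosphine are strong-field ligands (high in the spectrochemical series). A 3d d⁸ ion with strong-field ligands gains enough CFSE to favour square planar over tetrahedral. → square planar.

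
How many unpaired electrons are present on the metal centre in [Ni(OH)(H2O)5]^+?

2 unpaired electrons

Ligand charges: each hydroxide is −1; water is neutral. With an overall charge of +1 the nickel centre must be in the +2 oxidation state.
Ni sits in group 10, so the d-electron count is 10 − 2 = 8.
In an octahedral field the d⁸ configuration is t₂g⁶e_g² (only one arrangement possible), giving 2 unpaired electrons.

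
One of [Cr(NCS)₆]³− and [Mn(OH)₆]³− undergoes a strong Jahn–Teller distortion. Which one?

[Mn(OH)₆]³−

[Cr(NCS)₆]³−: Ligand charges: each isothiocyanate is −1. With an overall charge of −3 the chromium centre must be in the +3 oxidation state. Chromium is a group-6 element; Cr(III) is therefore d³. The d³ configuration leaves the e_g set evenly filled (or empty) — no strong Jahn–Teller driving force.
[Mn(OH)₆]³−: Ligand charges: each hydroxide is −1. With an overall charge of −3 the manganese centre must be in the +3 oxidation state. Group 7 minus oxidation state 3 gives a d⁴ configuration. Hydroxide is a weak-field ligand for a first-row metal, so the complex is high-spin. The t₂g³e_g¹ (high-spin) configuration has an unevenly filled e_g set; the Jahn–Teller theorem predicts a tetragonal distortion (typically axial elongation) to lift the degeneracy.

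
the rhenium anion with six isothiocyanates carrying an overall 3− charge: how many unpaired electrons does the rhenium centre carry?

2 unpaired electrons

Each isothiocyanate is −1; balancing the −3 overall charge requires Re(III).
Rhenium is a group-7 element; Re(III) is therefore d⁴.
The spin state decides the count: a 5d ion has a large Δₒ and is invariably low-spin.
An octahedral low-spin d⁴ ion is t₂g⁴e_g⁰, giving 2 unpaired electrons.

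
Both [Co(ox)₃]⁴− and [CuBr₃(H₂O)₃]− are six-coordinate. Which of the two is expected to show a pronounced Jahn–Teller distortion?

[CuBr₃(H₂O)₃]−

[Co(ox)₃]⁴−: Summing ligand charges against the −4 overall charge gives an oxidation state of +2 for cobalt. Co sits in group 9, so the d-electron count is 9 − 2 = 7. Oxalate is a weak-field ligand for a first-row metal, so the complex is high-spin. The d⁷ configuration leaves the e_g set evenly filled (or empty) — no strong Jahn–Teller driving force.
[CuBr₃(H₂O)₃]−: Ligand charges: each bromide is −1; water is neutral. With an overall charge of −1 the copper centre must be in the +2 oxidation state. Copper is a group-11 element; Cu(II) is therefore d⁹. The t₂g⁶e_g³ configuration has an unevenly filled e_g set; the Jahn–Teller theorem predicts a tetragonal distortion (typically axial elongation) to lift the degeneracy.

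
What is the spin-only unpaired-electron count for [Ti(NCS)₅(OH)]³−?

1 unpaired electron

Summing ligand charges against the −3 overall charge gives an oxidation state of +3 for titanium.
Ti sits in group 4, so the d-electron count is 4 − 3 = 1.
In an octahedral field the d¹ configuration is t₂g¹e_g⁰ (only one arrangement possible), giving 1 unpaired electron.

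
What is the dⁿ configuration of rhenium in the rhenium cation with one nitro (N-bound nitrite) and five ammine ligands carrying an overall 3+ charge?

d3

Ligand charges: each nitro (N-bound nitrite) is −1; ammonia is neutral. With an overall charge of +3 the rhenium centre must be in the +4 oxidation state.
Re sits in group 7, so the d-electron count is 7 − 4 = 3.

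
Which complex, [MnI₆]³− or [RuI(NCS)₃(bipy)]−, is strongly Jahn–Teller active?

[MnI₆]³−

[MnI₆]³−: Ligand charges: each iodide is −1. With an overall charge of −3 the manganese centre must be in the +3 oxidation state. Manganese is a group-7 element; Mn(III) is therefore d⁴. Iodide is a weak-field ligand for a first-row metal, so the complex is high-spin. The t₂g³e_g¹ (high-spin) configuration has an unevenly filled e_g set; the Jahn–Teller theorem predicts a tetragonal distortion (typically axial elongation) to lift the degeneracy.
[RuI(NCS)₃(bipy)]−: Summing ligand charges against the −1 overall charge gives an oxidation state of +3 for ruthenium. Group 8 minus oxidation state 3 gives a d⁵ configuration. A 4d ion has a large Δₒ and is invariably low-spin. The d⁵ configuration leaves the e_g set evenly filled (or empty) — no strong Jahn–Teller driving force.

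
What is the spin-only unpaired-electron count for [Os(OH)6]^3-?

1

Ligand charges: each hydroxide is −1. With an overall charge of −3 the osmium centre must be in the +3 oxidation state.
Group 8 minus oxidation state 3 gives a d⁵ configuration.
The spin state decides the count: a 5d ion has a large Δₒ and is invariably low-spin.
An octahedral low-spin d⁵ ion is t₂g⁵e_g⁰, giving 1 unpaired electron.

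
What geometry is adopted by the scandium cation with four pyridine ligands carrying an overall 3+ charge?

tetrahedral

Ligand charges: pyridine is neutral. With an overall charge of +3 the scandium centre must be in the +3 oxidation state.
Scandium is a group-3 element; Sc(III) is therefore d⁰.
Coordination number: 4.
A d⁰ ion has no crystal-field stabilisation preference between square planar and tetrahedral, so four ligands adopt the sterically favoured tetrahedral geometry.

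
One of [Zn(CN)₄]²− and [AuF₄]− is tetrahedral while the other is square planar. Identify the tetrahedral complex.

[Zn(CN)₄]²−

For [Zn(CN)₄]²−: Each cyanide is −1; balancing the −2 overall charge requires Zn(II). Zn sits in group 12, so the d-electron count is 12 − 2 = 10. A d¹⁰ ion has no crystal-field stabilisation preference between square planar and tetrahedral, so four ligands adopt the sterically favoured tetrahedral geometry. → tetrahedral.
For [AuF₄]−: Ligand charges: each fluoride is −1. With an overall charge of −1 the gold centre must be in the +3 oxidation state. Au sits in group 11, so the d-electron count is 11 − 3 = 8. A 5d d⁸ ion has a large crystal-field splitting; square planar leaves the high-energy d_{x²−y²} orbital empty and maximises CFSE. → square planar.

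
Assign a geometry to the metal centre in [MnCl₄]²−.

Ligand charges: each chloride is −1. With an overall charge of −2 the manganese centre must be in the +2 oxidation state.
Mn sits in group 7, so the d-electron count is 7 − 2 = 5.
Coordination number: 4.
Chloride is a weak-field ligand.
A high-spin d⁵ ion has zero CFSE in either geometry, so four ligands adopt the sterically favoured tetrahedral geometry.

tetrahedral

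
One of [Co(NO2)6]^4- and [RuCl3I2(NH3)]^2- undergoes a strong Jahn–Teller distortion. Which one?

[Co(NO2)6]^4-: Ligand charges: each nitro (N-bound nitrite) is −1. With an overall charge of −4 the cobalt centre must be in the +2 oxidation state. Co sits in group 9, so the d-electron count is 9 − 2 = 7. Nitro (N-bound nitrite) is a strong-field ligand (high in the spectrochemical series) for a first-row metal, so the complex is low-spin. The t₂g⁶e_g¹ (low-spin) configuration has an unevenly filled e_g set; the Jahn–Teller theorem predicts a tetragonal distortion (typically axial elongation) to lift the degeneracy.
[RuCl3I2(NH3)]^2-: Ligand charges: each chloride is −1; each iodide is −1; ammonia is neutral. With an overall charge of −2 the ruthenium centre must be in the +3 oxidation state. Group 8 minus oxidation state 3 gives a d⁵ configuration. A 4d ion has a large Δₒ and is invariably low-spin. The d⁵ configuration leaves the e_g set evenly filled (or empty) — no strong Jahn–Teller driving force.

[Co(NO2)6]^4-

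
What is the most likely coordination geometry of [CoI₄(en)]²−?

Each iodide is −1; ethylenediamine is neutral; balancing the −2 overall charge requires Co(II).
Co sits in group 9, so the d-electron count is 9 − 2 = 7.
Counting donor atoms: 4×iodide (monodentate) → 4 donors; 1×ethylenediamine (bidentate) → 2 donors. Coordination number = 6.
Six donors around a single metal centre give an octahedral coordination sphere.

octahedral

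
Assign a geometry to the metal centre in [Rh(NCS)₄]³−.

Each isothiocyanate is −1; balancing the −3 overall charge requires Rh(I).
Group 9 minus oxidation state 1 gives a d⁸ configuration.
With 4 monodentate ligands the coordination number is 4.
A 4d d⁸ ion has a large crystal-field splitting; square planar leaves the high-energy d_{x²−y²} orbital empty and maximises CFSE.

square planar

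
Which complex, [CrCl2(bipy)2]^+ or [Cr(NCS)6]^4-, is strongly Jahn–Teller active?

[Cr(NCS)6]^4-

[CrCl2(bipy)2]^+: Ligand charges: each chloride is −1; 2,2′-bipyridine is neutral. With an overall charge of +1 the chromium centre must be in the +3 oxidation state. Chromium is a group-6 element; Cr(III) is therefore d³. The d³ configuration leaves the e_g set evenly filled (or empty) — no strong Jahn–Teller driving force.
[Cr(NCS)6]^4-: Summing ligand charges against the −4 overall charge gives an oxidation state of +2 for chromium. Chromium is a group-6 element; Cr(II) is therefore d⁴. Isothiocyanate is a weak-field ligand for a first-row metal, so the complex is high-spin. The t₂g³e_g¹ (high-spin) configuration has an unevenly filled e_g set; the Jahn–Teller theorem predicts a tetragonal distortion (typically axial elongation) to lift the degeneracy.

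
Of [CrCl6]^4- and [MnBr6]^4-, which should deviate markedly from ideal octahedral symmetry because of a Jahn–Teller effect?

[CrCl6]^4-: Summing ligand charges against the −4 overall charge gives an oxidation state of +2 for chromium. Chromium is a group-6 element; Cr(II) is therefore d⁴. Chloride is a weak-field ligand for a first-row metal, so the complex is high-spin. The t₂g³e_g¹ (high-spin) configuration has an unevenly filled e_g set; the Jahn–Teller theorem predicts a tetragonal distortion (typically axial elongation) to lift the degeneracy.
[MnBr6]^4-: Ligand charges: each bromide is −1. With an overall charge of −4 the manganese centre must be in the +2 oxidation state. Group 7 minus oxidation state 2 gives a d⁵ configuration. Bromide is a weak-field ligand for a first-row metal, so the complex is high-spin. The d⁵ configuration leaves the e_g set evenly filled (or empty) — no strong Jahn–Teller driving force.

[CrCl6]^4-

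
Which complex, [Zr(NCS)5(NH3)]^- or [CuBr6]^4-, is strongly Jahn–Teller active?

[Zr(NCS)5(NH3)]^-: Ligand charges: each isothiocyanate is −1; ammonia is neutral. With an overall charge of −1 the zirconium centre must be in the +4 oxidation state. Zirconium is a group-4 element; Zr(IV) is therefore d⁰. The d⁰ configuration leaves the e_g set evenly filled (or empty) — no strong Jahn–Teller driving force.
[CuBr6]^4-: Each bromide is −1; balancing the −4 overall charge requires Cu(II). Group 11 minus oxidation state 2 gives a d⁹ configuration. The t₂g⁶e_g³ configuration has an unevenly filled e_g set; the Jahn–Teller theorem predicts a tetragonal distortion (typically axial elongation) to lift the degeneracy.

[CuBr6]^4-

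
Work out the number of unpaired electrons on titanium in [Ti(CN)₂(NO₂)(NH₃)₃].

Summing ligand charges against the 0 overall charge gives an oxidation state of +3 for titanium.
Titanium is a group-4 element; Ti(III) is therefore d¹.
In an octahedral field the d¹ configuration is t₂g¹e_g⁰ (only one arrangement possible), giving 1 unpaired electron.

1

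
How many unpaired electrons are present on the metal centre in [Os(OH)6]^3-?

Each hydroxide is −1; balancing the −3 overall charge requires Os(III).
Osmium is a group-8 element; Os(III) is therefore d⁵.
The spin state decides the count: a 5d ion has a large Δₒ and is invariably low-spin.
An octahedral low-spin d⁵ ion is t₂g⁵e_g⁰, giving 1 unpaired electron.

1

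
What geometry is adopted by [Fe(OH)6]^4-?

Each hydroxide is −1; balancing the −4 overall charge requires Fe(II).
Fe sits in group 8, so the d-electron count is 8 − 2 = 6.
Coordination number: 6.
Six donors around a single metal centre give an octahedral coordination sphere.

octahedral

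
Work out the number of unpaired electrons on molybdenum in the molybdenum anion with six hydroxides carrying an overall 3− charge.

Each hydroxide is −1; balancing the −3 overall charge requires Mo(III).
Mo sits in group 6, so the d-electron count is 6 − 3 = 3.
In an octahedral field the d³ configuration is t₂g³e_g⁰ (only one arrangement possible), giving 3 unpaired electrons.

3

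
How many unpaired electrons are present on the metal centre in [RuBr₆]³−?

Ligand charges: each bromide is −1. With an overall charge of −3 the ruthenium centre must be in the +3 oxidation state.
Group 8 minus oxidation state 3 gives a d⁵ configuration.
The spin state decides the count: a 4d ion has a large Δₒ and is invariably low-spin.
An octahedral low-spin d⁵ ion is t₂g⁵e_g⁰, giving 1 unpaired electron.

1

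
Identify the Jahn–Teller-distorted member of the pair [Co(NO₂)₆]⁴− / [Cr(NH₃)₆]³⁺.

[Co(NO₂)₆]⁴−: Each nitro (N-bound nitrite) is −1; balancing the −4 overall charge requires Co(II). Co sits in group 9, so the d-electron count is 9 − 2 = 7. Nitro (N-bound nitrite) is a strong-field ligand (high in the spectrochemical series) for a first-row metal, so the complex is low-spin. The t₂g⁶e_g¹ (low-spin) configuration has an unevenly filled e_g set; the Jahn–Teller theorem predicts a tetragonal distortion (typically axial elongation) to lift the degeneracy.
[Cr(NH₃)₆]³⁺: Summing ligand charges against the +3 overall charge gives an oxidation state of +3 for chromium. Chromium is a group-6 element; Cr(III) is therefore d³. The d³ configuration leaves the e_g set evenly filled (or empty) — no strong Jahn–Teller driving force.

[Co(NO₂)₆]⁴−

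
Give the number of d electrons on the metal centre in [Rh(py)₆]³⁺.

Ligand charges: pyridine is neutral. With an overall charge of +3 the rhodium centre must be in the +3 oxidation state.
Group 9 minus oxidation state 3 gives a d⁶ configuration.

d⁶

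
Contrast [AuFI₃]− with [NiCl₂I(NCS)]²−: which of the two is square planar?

For [AuFI₃]−: Ligand charges: each fluoride is −1; each iodide is −1. With an overall charge of −1 the gold centre must be in the +3 oxidation state. Au sits in group 11, so the d-electron count is 11 − 3 = 8. A 5d d⁸ ion has a large crystal-field splitting; square planar leaves the high-energy d_{x²−y²} orbital empty and maximises CFSE. → square planar.
For [NiCl₂I(NCS)]²−: Summing ligand charges against the −2 overall charge gives an oxidation state of +2 for nickel. Group 10 minus oxidation state 2 gives a d⁸ configuration. Chloride, iodide, and isothiocyanate are weak-field ligands. With weak-field ligands the CFSE gain from square planar is small, so a 3d d⁸ ion takes the sterically preferred tetrahedral geometry. → tetrahedral.

[AuFI₃]−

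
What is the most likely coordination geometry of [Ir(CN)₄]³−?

square planar

Summing ligand charges against the −3 overall charge gives an oxidation state of +1 for iridium.
Iridium is a group-9 element; Ir(I) is therefore d⁸.
With 4 monodentate ligands the coordination number is 4.
A 5d d⁸ ion has a large crystal-field splitting; square planar leaves the high-energy d_{x²−y²} orbital empty and maximises CFSE.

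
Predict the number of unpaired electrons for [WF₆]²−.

Ligand charges: each fluoride is −1. With an overall charge of −2 the tungsten centre must be in the +4 oxidation state.
Tungsten is a group-6 element; W(IV) is therefore d².
In an octahedral field the d² configuration is t₂g²e_g⁰ (only one arrangement possible), giving 2 unpaired electrons.

2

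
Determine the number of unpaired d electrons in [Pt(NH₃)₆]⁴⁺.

0 unpaired electrons

Ligand charges: ammonia is neutral. With an overall charge of +4 the platinum centre must be in the +4 oxidation state.
Pt sits in group 10, so the d-electron count is 10 − 4 = 6.
The spin state decides the count: a 5d ion has a large Δₒ and is invariably low-spin.
An octahedral low-spin d⁶ ion is t₂g⁶e_g⁰, giving 0 unpaired electrons.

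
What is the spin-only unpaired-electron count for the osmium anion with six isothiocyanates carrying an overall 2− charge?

2

Ligand charges: each isothiocyanate is −1. With an overall charge of −2 the osmium centre must be in the +4 oxidation state.
Group 8 minus oxidation state 4 gives a d⁴ configuration.
The spin state decides the count: a 5d ion has a large Δₒ and is invariably low-spin.
An octahedral low-spin d⁴ ion is t₂g⁴e_g⁰, giving 2 unpaired electrons.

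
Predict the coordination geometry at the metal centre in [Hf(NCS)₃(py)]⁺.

Summing ligand charges against the +1 overall charge gives an oxidation state of +4 for hafnium.
Group 4 minus oxidation state 4 gives a d⁰ configuration.
Coordination number: 4.
A d⁰ ion has no crystal-field stabilisation preference between square planar and tetrahedral, so four ligands adopt the sterically favoured tetrahedral geometry.

tetrahedral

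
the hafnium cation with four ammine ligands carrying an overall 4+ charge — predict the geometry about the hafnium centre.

Summing ligand charges against the +4 overall charge gives an oxidation state of +4 for hafnium.
Hf sits in group 4, so the d-electron count is 4 − 4 = 0.
With 4 monodentate ligands the coordination number is 4.
A d⁰ ion has no crystal-field stabilisation preference between square planar and tetrahedral, so four ligands adopt the sterically favoured tetrahedral geometry.

tetrahedral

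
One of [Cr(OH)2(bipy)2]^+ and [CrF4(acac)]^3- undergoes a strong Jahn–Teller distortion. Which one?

[CrF4(acac)]^3-

[Cr(OH)2(bipy)2]^+: Each hydroxide is −1; 2,2′-bipyridine is neutral; balancing the +1 overall charge requires Cr(III). Cr sits in group 6, so the d-electron count is 6 − 3 = 3. The d³ configuration leaves the e_g set evenly filled (or empty) — no strong Jahn–Teller driving force.
[CrF4(acac)]^3-: Summing ligand charges against the −3 overall charge gives an oxidation state of +2 for chromium. Group 6 minus oxidation state 2 gives a d⁴ configuration. Acetylacetonate and fluoride are weak-field ligands for a first-row metal, so the complex is high-spin. The t₂g³e_g¹ (high-spin) configuration has an unevenly filled e_g set; the Jahn–Teller theorem predicts a tetragonal distortion (typically axial elongation) to lift the degeneracy.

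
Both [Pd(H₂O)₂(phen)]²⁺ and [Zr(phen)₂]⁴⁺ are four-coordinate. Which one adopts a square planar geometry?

For [Pd(H₂O)₂(phen)]²⁺: Ligand charges: water is neutral; 1,10-phenanthroline is neutral. With an overall charge of +2 the palladium centre must be in the +2 oxidation state. Pd sits in group 10, so the d-electron count is 10 − 2 = 8. A 4d d⁸ ion has a large crystal-field splitting; square planar leaves the high-energy d_{x²−y²} orbital empty and maximises CFSE. → square planar.
For [Zr(phen)₂]⁴⁺: 1,10-phenanthroline is neutral; balancing the +4 overall charge requires Zr(IV). Group 4 minus oxidation state 4 gives a d⁰ configuration. A d⁰ ion has no crystal-field stabilisation preference between square planar and tetrahedral, so four ligands adopt the sterically favoured tetrahedral geometry. → tetrahedral.

[Pd(H₂O)₂(phen)]²⁺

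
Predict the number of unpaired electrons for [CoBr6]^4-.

3

Summing ligand charges against the −4 overall charge gives an oxidation state of +2 for cobalt.
Group 9 minus oxidation state 2 gives a d⁷ configuration.
The spin state decides the count: Bromide is a weak-field ligand for a first-row metal, so the complex is high-spin.
An octahedral high-spin d⁷ ion is t₂g⁵e_g², giving 3 unpaired electrons.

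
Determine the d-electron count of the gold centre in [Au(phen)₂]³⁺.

d8

1,10-phenanthroline is neutral; balancing the +3 overall charge requires Au(III).
Group 11 minus oxidation state 3 gives a d⁸ configuration.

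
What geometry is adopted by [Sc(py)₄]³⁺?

tetrahedral

Ligand charges: pyridine is neutral. With an overall charge of +3 the scandium centre must be in the +3 oxidation state.
Group 3 minus oxidation state 3 gives a d⁰ configuration.
With 4 monodentate ligands the coordination number is 4.
A d⁰ ion has no crystal-field stabilisation preference between square planar and tetrahedral, so four ligands adopt the sterically favoured tetrahedral geometry.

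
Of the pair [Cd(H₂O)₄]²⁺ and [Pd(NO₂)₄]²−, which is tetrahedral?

[Cd(H₂O)₄]²⁺

For [Cd(H₂O)₄]²⁺: Ligand charges: water is neutral. With an overall charge of +2 the cadmium centre must be in the +2 oxidation state. Cd sits in group 12, so the d-electron count is 12 − 2 = 10. A d¹⁰ ion has no crystal-field stabilisation preference between square planar and tetrahedral, so four ligands adopt the sterically favoured tetrahedral geometry. → tetrahedral.
For [Pd(NO₂)₄]²−: Each nitro (N-bound nitrite) is −1; balancing the −2 overall charge requires Pd(II). Palladium is a group-10 element; Pd(II) is therefore d⁸. A 4d d⁸ ion has a large crystal-field splitting; square planar leaves the high-energy d_{x²−y²} orbital empty and maximises CFSE. → square planar.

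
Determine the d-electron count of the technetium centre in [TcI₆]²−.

Each iodide is −1; balancing the −2 overall charge requires Tc(IV).
Tc sits in group 7, so the d-electron count is 7 − 4 = 3.

d3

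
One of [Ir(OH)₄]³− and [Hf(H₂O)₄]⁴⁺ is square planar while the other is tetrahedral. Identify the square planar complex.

[Ir(OH)₄]³−

For [Ir(OH)₄]³−: Summing ligand charges against the −3 overall charge gives an oxidation state of +1 for iridium. Group 9 minus oxidation state 1 gives a d⁸ configuration. A 5d d⁸ ion has a large crystal-field splitting; square planar leaves the high-energy d_{x²−y²} orbital empty and maximises CFSE. → square planar.
For [Hf(H₂O)₄]⁴⁺: Water is neutral; balancing the +4 overall charge requires Hf(IV). Group 4 minus oxidation state 4 gives a d⁰ configuration. A d⁰ ion has no crystal-field stabilisation preference between square planar and tetrahedral, so four ligands adopt the sterically favoured tetrahedral geometry. → tetrahedral.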